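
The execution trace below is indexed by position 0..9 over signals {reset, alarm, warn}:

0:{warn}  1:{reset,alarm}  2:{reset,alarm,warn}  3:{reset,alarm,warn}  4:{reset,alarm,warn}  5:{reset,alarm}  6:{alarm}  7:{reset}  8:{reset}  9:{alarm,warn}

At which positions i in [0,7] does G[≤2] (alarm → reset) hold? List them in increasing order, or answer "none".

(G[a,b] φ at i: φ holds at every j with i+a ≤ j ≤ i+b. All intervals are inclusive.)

0, 1, 2, 3

Evaluate at each i in [0,7]:
  i=0: ✓ (all of [0,2])
  i=1: ✓ (all of [1,3])
  i=2: ✓ (all of [2,4])
  i=3: ✓ (all of [3,5])
  i=4: ✗ (fails at j=6)
  i=5: ✗ (fails at j=6)
  i=6: ✗ (fails at j=6)
  i=7: ✗ (fails at j=9)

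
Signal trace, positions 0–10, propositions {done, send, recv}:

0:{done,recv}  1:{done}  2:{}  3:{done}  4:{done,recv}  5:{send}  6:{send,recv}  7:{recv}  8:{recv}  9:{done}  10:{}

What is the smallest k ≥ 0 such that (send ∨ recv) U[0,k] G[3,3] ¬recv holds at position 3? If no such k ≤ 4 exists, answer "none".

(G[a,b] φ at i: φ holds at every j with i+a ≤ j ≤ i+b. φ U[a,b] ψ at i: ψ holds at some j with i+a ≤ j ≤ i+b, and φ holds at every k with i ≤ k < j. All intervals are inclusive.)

none

Need earliest j ≥ 3 with G[3,3] ¬recv, and (send ∨ recv) at every k in [3,j-1].
  j=3: rhs fails.
  j=4: rhs fails.
  j=5: rhs fails.
  j=6: rhs holds but lhs fails at k=3.
  j=7: rhs holds but lhs fails at k=3.
No witness within the range → none.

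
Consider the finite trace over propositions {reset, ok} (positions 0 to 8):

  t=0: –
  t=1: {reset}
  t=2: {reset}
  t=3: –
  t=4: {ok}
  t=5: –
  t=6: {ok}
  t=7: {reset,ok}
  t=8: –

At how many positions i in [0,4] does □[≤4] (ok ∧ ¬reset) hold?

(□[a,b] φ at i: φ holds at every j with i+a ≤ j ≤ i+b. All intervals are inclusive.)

0

Evaluate at each i in [0,4]:
  i=0: ✗ (fails at j=0)
  i=1: ✗ (fails at j=1)
  i=2: ✗ (fails at j=2)
  i=3: ✗ (fails at j=3)
  i=4: ✗ (fails at j=5)
Positions where it holds: {} → 0.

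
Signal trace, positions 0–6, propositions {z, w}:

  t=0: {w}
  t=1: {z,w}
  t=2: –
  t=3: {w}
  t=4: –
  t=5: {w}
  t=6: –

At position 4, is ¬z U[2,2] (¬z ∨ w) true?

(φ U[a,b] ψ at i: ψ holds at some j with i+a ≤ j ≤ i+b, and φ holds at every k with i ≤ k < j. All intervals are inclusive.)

Yes

Need some j in [6,6] with (¬z ∨ w), and ¬z at every k in [4,j-1].
  j=6: (¬z ∨ w) holds; ¬z holds at every k in [4,5] → satisfied.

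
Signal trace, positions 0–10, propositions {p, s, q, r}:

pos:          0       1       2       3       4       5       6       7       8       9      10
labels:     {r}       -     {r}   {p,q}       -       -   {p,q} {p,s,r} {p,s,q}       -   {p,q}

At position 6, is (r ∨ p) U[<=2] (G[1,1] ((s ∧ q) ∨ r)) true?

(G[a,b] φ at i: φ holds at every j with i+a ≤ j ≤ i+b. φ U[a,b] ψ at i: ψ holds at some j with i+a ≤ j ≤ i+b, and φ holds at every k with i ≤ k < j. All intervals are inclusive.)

Holds

Need some j in [6,8] with G[1,1] ((s ∧ q) ∨ r), and (r ∨ p) at every k in [6,j-1].
  j=6: G[1,1] ((s ∧ q) ∨ r) holds; no prefix to check → satisfied.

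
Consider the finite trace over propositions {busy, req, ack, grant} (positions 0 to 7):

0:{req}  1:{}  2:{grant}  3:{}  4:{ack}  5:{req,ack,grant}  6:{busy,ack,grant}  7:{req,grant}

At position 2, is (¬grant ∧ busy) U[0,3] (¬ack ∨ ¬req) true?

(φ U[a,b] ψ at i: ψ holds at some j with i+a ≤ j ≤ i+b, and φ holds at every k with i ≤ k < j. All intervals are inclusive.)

Need some j in [2,5] with (¬ack ∨ ¬req), and (¬grant ∧ busy) at every k in [2,j-1].
  j=2: (¬ack ∨ ¬req) holds; no prefix to check → satisfied.

Holds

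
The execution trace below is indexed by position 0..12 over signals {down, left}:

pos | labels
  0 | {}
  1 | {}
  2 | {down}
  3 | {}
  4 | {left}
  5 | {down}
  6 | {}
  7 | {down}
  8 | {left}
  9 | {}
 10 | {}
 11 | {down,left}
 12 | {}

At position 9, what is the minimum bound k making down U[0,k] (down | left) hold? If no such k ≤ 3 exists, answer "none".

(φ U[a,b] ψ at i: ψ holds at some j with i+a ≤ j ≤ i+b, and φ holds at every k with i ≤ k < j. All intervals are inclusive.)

none

Need earliest j ≥ 9 with (down | left), and down at every k in [9,j-1].
  j=9: rhs fails.
  j=10: rhs fails.
  j=11: rhs holds but lhs fails at k=9.
  j=12: rhs fails.
No witness within the range → none.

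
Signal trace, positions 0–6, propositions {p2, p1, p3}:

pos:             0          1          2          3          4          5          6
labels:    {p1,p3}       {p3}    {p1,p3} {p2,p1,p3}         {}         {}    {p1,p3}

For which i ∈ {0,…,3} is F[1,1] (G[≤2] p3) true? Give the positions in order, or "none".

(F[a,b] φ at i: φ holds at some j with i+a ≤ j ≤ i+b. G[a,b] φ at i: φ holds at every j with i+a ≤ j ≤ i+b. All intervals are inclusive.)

0

Evaluate at each i in [0,3]:
  i=0: ✓ (witness j=1)
  i=1: ✗ (none in [2,2])
  i=2: ✗ (none in [3,3])
  i=3: ✗ (none in [4,4])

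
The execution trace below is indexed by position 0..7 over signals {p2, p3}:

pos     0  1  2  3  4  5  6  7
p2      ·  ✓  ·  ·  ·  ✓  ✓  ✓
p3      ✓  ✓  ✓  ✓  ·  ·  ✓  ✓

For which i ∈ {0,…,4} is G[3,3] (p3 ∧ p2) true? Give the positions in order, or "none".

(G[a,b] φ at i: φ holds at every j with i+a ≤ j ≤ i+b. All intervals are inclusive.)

Evaluate at each i in [0,4]:
  i=0: ✗ (fails at j=3)
  i=1: ✗ (fails at j=4)
  i=2: ✗ (fails at j=5)
  i=3: ✓ (all of [6,6])
  i=4: ✓ (all of [7,7])

3, 4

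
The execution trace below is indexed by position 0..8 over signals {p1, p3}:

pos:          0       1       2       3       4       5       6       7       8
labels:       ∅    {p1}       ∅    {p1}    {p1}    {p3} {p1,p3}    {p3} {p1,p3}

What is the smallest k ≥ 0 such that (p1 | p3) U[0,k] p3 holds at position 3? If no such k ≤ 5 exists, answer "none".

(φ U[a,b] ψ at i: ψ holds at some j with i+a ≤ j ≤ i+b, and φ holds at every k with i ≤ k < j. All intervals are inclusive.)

2

Need earliest j ≥ 3 with p3, and (p1 | p3) at every k in [3,j-1].
  j=3: rhs fails.
  j=4: rhs fails.
  j=5: rhs holds; lhs holds on [3,4]. k = 2.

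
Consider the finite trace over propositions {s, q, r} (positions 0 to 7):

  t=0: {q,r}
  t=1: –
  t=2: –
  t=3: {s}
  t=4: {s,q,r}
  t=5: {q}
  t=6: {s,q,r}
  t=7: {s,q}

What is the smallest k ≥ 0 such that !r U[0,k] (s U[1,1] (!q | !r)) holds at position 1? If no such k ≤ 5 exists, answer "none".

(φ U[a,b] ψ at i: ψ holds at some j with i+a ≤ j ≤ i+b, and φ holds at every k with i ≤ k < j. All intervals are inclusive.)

3

Need earliest j ≥ 1 with (s U[1,1] (!q | !r)), and !r at every k in [1,j-1].
  j=1: rhs fails.
  j=2: rhs fails.
  j=3: rhs fails.
  j=4: rhs holds; lhs holds on [1,3]. k = 3.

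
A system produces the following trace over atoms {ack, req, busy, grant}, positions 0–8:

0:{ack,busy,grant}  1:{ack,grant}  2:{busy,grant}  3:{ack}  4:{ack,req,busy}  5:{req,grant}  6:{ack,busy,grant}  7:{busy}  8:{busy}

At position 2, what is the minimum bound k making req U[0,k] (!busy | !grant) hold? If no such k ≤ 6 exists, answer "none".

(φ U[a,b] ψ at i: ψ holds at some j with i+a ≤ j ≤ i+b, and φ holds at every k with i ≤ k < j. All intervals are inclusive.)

none

Need earliest j ≥ 2 with (!busy | !grant), and req at every k in [2,j-1].
  j=2: rhs fails.
  j=3: rhs holds but lhs fails at k=2.
  j=4: rhs holds but lhs fails at k=2.
  j=5: rhs holds but lhs fails at k=2.
  j=6: rhs fails.
  j=7: rhs holds but lhs fails at k=2.
  j=8: rhs holds but lhs fails at k=2.
No witness within the range → none.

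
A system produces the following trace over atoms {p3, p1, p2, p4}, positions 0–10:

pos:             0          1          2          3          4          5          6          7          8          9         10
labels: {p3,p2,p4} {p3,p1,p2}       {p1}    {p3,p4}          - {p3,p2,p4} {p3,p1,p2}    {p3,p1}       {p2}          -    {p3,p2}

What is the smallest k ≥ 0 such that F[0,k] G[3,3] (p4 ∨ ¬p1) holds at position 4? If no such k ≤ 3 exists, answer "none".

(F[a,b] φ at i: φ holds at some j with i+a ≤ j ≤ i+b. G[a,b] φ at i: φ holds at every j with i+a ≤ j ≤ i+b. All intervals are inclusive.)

1

Scan j = 4,5,… for G[3,3] (p4 ∨ ¬p1):
  j=4: fails
  j=5: holds
First hit at j=5, so smallest k = 5-4 = 1.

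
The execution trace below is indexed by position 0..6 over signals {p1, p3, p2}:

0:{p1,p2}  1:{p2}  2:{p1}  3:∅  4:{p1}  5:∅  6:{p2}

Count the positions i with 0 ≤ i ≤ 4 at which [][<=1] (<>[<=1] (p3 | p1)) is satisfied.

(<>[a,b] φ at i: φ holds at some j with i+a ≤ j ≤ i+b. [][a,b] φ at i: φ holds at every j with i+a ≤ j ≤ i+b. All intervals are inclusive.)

4

Evaluate at each i in [0,4]:
  i=0: ✓ (all of [0,1])
  i=1: ✓ (all of [1,2])
  i=2: ✓ (all of [2,3])
  i=3: ✓ (all of [3,4])
  i=4: ✗ (fails at j=5)
Positions where it holds: {0, 1, 2, 3} → 4.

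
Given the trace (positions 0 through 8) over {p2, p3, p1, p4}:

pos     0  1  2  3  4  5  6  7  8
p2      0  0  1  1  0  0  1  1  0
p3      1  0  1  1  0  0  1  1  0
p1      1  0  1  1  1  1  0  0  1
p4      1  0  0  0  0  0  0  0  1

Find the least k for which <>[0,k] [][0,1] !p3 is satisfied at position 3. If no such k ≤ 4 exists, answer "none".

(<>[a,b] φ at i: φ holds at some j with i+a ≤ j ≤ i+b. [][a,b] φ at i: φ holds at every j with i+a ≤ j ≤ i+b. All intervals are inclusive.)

Scan j = 3,4,… for [][0,1] !p3:
  j=3: fails
  j=4: holds
First hit at j=4, so smallest k = 4-3 = 1.

1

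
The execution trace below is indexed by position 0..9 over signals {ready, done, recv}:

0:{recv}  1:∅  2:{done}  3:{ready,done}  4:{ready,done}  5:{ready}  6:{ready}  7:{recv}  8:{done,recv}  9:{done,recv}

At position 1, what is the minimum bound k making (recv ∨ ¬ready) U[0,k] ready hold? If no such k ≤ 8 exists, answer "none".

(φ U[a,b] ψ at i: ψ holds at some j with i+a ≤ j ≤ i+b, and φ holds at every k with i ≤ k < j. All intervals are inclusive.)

Need earliest j ≥ 1 with ready, and (recv ∨ ¬ready) at every k in [1,j-1].
  j=1: rhs fails.
  j=2: rhs fails.
  j=3: rhs holds; lhs holds on [1,2]. k = 2.

2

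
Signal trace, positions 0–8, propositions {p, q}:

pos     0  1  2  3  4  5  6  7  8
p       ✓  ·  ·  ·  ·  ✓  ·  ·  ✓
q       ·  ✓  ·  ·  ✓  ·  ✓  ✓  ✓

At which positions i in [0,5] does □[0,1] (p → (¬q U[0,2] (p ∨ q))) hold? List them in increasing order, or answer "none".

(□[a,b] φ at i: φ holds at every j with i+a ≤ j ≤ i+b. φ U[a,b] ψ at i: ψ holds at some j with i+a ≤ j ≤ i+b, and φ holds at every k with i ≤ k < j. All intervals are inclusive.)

0, 1, 2, 3, 4, 5

Evaluate at each i in [0,5]:
  i=0: ✓ (all of [0,1])
  i=1: ✓ (all of [1,2])
  i=2: ✓ (all of [2,3])
  i=3: ✓ (all of [3,4])
  i=4: ✓ (all of [4,5])
  i=5: ✓ (all of [5,6])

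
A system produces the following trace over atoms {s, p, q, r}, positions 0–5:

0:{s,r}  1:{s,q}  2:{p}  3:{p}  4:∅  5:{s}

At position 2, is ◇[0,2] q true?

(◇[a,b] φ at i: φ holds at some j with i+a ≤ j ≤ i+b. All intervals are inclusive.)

No

Check q at each j in [2,4]:
  j=2: false
  j=3: false
  j=4: false
No position in the window satisfies it → formula fails.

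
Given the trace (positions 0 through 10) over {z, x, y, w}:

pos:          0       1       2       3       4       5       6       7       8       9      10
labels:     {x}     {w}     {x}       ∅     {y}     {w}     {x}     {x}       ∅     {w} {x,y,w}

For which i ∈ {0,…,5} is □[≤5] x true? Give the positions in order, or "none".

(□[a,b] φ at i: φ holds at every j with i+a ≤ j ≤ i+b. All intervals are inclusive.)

Evaluate at each i in [0,5]:
  i=0: ✗ (fails at j=1)
  i=1: ✗ (fails at j=1)
  i=2: ✗ (fails at j=3)
  i=3: ✗ (fails at j=3)
  i=4: ✗ (fails at j=4)
  i=5: ✗ (fails at j=5)

none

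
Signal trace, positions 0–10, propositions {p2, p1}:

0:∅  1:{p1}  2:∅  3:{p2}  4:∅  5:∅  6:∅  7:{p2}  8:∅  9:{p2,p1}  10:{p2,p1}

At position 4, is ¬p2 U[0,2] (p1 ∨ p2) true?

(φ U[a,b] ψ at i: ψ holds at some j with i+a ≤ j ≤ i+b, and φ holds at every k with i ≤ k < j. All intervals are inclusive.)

False

Need some j in [4,6] with (p1 ∨ p2), and ¬p2 at every k in [4,j-1].
  j=4: (p1 ∨ p2) false.
  j=5: (p1 ∨ p2) false.
  j=6: (p1 ∨ p2) false.
No j in the window works → until fails.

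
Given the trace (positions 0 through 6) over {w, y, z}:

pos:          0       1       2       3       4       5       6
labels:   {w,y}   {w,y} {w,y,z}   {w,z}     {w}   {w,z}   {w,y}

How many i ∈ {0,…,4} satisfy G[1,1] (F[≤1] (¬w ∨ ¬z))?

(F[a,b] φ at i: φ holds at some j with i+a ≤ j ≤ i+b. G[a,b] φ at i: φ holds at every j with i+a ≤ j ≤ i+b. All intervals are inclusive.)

4

Evaluate at each i in [0,4]:
  i=0: ✓ (all of [1,1])
  i=1: ✗ (fails at j=2)
  i=2: ✓ (all of [3,3])
  i=3: ✓ (all of [4,4])
  i=4: ✓ (all of [5,5])
Positions where it holds: {0, 2, 3, 4} → 4.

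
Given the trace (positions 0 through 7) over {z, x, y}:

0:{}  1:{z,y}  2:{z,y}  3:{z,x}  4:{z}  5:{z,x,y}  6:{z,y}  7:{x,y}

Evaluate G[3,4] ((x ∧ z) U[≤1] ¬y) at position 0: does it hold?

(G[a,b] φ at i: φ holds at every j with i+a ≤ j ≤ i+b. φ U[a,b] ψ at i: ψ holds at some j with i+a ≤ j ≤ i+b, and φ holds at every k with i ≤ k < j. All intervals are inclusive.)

Check ((x ∧ z) U[≤1] ¬y) at every j in [3,4]:
  j=3: holds
  j=4: holds
All positions satisfy it → formula holds.

Holds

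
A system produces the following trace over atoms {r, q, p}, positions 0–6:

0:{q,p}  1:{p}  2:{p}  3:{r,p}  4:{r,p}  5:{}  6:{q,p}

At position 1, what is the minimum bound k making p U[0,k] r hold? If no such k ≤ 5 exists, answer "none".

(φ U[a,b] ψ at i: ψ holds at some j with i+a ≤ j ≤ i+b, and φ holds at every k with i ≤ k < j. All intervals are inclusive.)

Need earliest j ≥ 1 with r, and p at every k in [1,j-1].
  j=1: rhs fails.
  j=2: rhs fails.
  j=3: rhs holds; lhs holds on [1,2]. k = 2.

2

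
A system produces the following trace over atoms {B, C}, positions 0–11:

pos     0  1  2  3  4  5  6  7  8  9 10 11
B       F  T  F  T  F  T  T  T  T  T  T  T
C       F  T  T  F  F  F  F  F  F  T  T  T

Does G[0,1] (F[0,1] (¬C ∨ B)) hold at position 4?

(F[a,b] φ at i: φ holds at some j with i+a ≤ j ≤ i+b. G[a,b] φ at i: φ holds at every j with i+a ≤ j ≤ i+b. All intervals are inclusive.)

Yes

Check F[0,1] (¬C ∨ B) at every j in [4,5]:
  j=4: holds (witness at 4)
  j=5: holds (witness at 5)
All positions satisfy it → formula holds.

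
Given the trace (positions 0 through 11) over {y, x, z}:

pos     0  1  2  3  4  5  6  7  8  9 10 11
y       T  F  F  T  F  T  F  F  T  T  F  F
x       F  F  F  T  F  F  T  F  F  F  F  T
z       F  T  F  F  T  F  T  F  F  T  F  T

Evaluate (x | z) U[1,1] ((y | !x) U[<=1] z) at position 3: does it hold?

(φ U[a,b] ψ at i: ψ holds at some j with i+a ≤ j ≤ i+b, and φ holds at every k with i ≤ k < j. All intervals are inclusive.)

True

Need some j in [4,4] with ((y | !x) U[<=1] z), and (x | z) at every k in [3,j-1].
  j=4: ((y | !x) U[<=1] z) holds; (x | z) holds at every k in [3,3] → satisfied.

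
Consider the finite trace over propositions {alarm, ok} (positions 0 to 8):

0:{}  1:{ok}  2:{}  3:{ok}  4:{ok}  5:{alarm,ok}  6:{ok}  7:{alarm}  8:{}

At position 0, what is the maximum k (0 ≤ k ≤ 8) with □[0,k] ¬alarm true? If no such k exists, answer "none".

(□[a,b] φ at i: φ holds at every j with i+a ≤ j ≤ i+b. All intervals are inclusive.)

¬alarm must hold from j=0 onward; find where it first fails.
  j=0: holds
  j=1: holds
  j=2: holds
  j=3: holds
  j=4: holds
  j=5: fails
Holds on [0,4], so largest k = 4.

4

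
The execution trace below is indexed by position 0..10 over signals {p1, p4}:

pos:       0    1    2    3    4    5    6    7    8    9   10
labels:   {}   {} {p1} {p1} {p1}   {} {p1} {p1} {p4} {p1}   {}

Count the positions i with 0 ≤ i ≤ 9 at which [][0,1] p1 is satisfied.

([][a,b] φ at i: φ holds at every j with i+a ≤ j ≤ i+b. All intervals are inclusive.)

3

Evaluate at each i in [0,9]:
  i=0: ✗ (fails at j=0)
  i=1: ✗ (fails at j=1)
  i=2: ✓ (all of [2,3])
  i=3: ✓ (all of [3,4])
  i=4: ✗ (fails at j=5)
  i=5: ✗ (fails at j=5)
  i=6: ✓ (all of [6,7])
  i=7: ✗ (fails at j=8)
  i=8: ✗ (fails at j=8)
  i=9: ✗ (fails at j=10)
Positions where it holds: {2, 3, 6} → 3.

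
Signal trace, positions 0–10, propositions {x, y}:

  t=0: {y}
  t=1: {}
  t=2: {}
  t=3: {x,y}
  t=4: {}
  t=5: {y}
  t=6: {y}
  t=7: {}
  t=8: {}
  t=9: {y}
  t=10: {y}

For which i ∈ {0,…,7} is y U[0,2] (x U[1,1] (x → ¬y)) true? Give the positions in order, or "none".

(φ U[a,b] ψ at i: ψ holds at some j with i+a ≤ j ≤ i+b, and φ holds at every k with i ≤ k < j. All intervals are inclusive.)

Evaluate at each i in [0,7]:
  i=0: ✗ (no rhs in [0,2])
  i=1: ✗ (lhs fails at k=1 before rhs at j=3)
  i=2: ✗ (lhs fails at k=2 before rhs at j=3)
  i=3: ✓ (rhs at j=3)
  i=4: ✗ (no rhs in [4,6])
  i=5: ✗ (no rhs in [5,7])
  i=6: ✗ (no rhs in [6,8])
  i=7: ✗ (no rhs in [7,9])

3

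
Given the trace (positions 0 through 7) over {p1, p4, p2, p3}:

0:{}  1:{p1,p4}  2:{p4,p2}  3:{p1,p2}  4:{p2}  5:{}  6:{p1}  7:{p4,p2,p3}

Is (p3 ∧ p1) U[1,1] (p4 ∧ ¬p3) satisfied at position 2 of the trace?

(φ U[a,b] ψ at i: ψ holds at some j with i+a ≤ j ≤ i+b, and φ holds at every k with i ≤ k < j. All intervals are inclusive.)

Does not hold

Need some j in [3,3] with (p4 ∧ ¬p3), and (p3 ∧ p1) at every k in [2,j-1].
  j=3: (p4 ∧ ¬p3) false.
No j in the window works → until fails.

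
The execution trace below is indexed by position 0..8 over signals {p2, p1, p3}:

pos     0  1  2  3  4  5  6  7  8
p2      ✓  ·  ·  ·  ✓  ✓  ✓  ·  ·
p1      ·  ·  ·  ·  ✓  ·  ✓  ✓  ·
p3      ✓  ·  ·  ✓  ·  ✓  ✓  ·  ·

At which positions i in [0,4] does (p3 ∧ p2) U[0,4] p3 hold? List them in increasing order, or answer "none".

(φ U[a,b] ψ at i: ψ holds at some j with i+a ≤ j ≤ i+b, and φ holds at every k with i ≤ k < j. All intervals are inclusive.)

Evaluate at each i in [0,4]:
  i=0: ✓ (rhs at j=0)
  i=1: ✗ (lhs fails at k=1 before rhs at j=3)
  i=2: ✗ (lhs fails at k=2 before rhs at j=3)
  i=3: ✓ (rhs at j=3)
  i=4: ✗ (lhs fails at k=4 before rhs at j=5)

0, 3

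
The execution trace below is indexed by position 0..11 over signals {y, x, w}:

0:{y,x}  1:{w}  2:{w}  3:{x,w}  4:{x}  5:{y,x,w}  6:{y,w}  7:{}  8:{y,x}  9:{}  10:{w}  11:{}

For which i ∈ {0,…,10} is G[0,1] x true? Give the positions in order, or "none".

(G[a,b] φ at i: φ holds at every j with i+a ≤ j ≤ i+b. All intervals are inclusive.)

3, 4

Evaluate at each i in [0,10]:
  i=0: ✗ (fails at j=1)
  i=1: ✗ (fails at j=1)
  i=2: ✗ (fails at j=2)
  i=3: ✓ (all of [3,4])
  i=4: ✓ (all of [4,5])
  i=5: ✗ (fails at j=6)
  i=6: ✗ (fails at j=6)
  i=7: ✗ (fails at j=7)
  i=8: ✗ (fails at j=9)
  i=9: ✗ (fails at j=9)
  i=10: ✗ (fails at j=10)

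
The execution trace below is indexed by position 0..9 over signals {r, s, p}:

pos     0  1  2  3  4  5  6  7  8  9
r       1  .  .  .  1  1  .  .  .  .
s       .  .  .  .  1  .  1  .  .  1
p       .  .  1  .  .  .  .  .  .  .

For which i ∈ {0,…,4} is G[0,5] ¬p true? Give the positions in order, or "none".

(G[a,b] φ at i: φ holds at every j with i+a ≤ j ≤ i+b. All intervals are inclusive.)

3, 4

Evaluate at each i in [0,4]:
  i=0: ✗ (fails at j=2)
  i=1: ✗ (fails at j=2)
  i=2: ✗ (fails at j=2)
  i=3: ✓ (all of [3,8])
  i=4: ✓ (all of [4,9])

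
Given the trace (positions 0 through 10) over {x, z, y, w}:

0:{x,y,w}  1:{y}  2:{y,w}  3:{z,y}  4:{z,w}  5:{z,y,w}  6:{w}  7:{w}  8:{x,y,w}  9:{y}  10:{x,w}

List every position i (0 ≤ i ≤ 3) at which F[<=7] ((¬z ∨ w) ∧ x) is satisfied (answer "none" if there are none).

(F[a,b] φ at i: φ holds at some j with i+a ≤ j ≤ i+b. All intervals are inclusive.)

0, 1, 2, 3

Evaluate at each i in [0,3]:
  i=0: ✓ (witness j=0)
  i=1: ✓ (witness j=8)
  i=2: ✓ (witness j=8)
  i=3: ✓ (witness j=8)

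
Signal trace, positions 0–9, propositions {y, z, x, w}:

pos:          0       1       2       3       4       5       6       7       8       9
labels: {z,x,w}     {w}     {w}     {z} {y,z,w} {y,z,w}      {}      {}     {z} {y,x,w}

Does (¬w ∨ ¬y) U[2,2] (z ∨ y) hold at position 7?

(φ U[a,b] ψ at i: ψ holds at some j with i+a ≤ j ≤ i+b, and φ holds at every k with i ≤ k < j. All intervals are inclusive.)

Need some j in [9,9] with (z ∨ y), and (¬w ∨ ¬y) at every k in [7,j-1].
  j=9: (z ∨ y) holds; (¬w ∨ ¬y) holds at every k in [7,8] → satisfied.

True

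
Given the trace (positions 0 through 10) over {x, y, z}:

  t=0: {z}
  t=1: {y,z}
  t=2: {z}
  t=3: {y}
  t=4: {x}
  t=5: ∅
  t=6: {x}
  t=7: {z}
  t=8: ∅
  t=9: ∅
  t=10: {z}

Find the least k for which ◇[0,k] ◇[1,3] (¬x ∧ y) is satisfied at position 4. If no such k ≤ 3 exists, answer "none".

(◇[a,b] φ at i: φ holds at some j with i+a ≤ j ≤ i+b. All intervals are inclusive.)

none

Scan j = 4,5,… for ◇[1,3] (¬x ∧ y):
  j=4: fails
  j=5: fails
  j=6: fails
  j=7: fails
No j in [4,7] satisfies it → none.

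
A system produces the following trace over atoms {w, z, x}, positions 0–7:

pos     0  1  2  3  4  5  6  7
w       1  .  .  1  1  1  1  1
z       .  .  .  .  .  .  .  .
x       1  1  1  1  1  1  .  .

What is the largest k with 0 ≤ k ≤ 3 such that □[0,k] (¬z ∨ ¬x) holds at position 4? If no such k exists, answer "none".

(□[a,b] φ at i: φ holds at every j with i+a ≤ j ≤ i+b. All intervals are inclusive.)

3

(¬z ∨ ¬x) must hold from j=4 onward; find where it first fails.
  j=4: holds
  j=5: holds
  j=6: holds
  j=7: holds
Holds through j=7; largest k = 3.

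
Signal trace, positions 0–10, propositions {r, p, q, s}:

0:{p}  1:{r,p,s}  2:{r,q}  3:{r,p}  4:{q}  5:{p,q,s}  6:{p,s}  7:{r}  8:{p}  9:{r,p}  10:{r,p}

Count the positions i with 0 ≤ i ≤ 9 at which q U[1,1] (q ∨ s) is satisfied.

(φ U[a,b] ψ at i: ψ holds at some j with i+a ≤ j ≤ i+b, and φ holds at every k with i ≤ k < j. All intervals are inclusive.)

2

Evaluate at each i in [0,9]:
  i=0: ✗ (lhs fails at k=0 before rhs at j=1)
  i=1: ✗ (lhs fails at k=1 before rhs at j=2)
  i=2: ✗ (no rhs in [3,3])
  i=3: ✗ (lhs fails at k=3 before rhs at j=4)
  i=4: ✓ (rhs at j=5; lhs holds on [4,4])
  i=5: ✓ (rhs at j=6; lhs holds on [5,5])
  i=6: ✗ (no rhs in [7,7])
  i=7: ✗ (no rhs in [8,8])
  i=8: ✗ (no rhs in [9,9])
  i=9: ✗ (no rhs in [10,10])
Positions where it holds: {4, 5} → 2.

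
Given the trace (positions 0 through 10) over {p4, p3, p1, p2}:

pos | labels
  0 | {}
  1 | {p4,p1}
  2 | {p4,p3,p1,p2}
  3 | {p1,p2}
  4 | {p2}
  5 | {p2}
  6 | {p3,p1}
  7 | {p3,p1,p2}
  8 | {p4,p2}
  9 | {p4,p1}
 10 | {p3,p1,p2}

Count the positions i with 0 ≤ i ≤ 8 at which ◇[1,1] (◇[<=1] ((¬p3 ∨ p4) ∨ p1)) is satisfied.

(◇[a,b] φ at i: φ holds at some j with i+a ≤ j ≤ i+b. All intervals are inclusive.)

9

Evaluate at each i in [0,8]:
  i=0: ✓ (witness j=1)
  i=1: ✓ (witness j=2)
  i=2: ✓ (witness j=3)
  i=3: ✓ (witness j=4)
  i=4: ✓ (witness j=5)
  i=5: ✓ (witness j=6)
  i=6: ✓ (witness j=7)
  i=7: ✓ (witness j=8)
  i=8: ✓ (witness j=9)
Positions where it holds: {0, 1, 2, 3, 4, 5, 6, 7, 8} → 9.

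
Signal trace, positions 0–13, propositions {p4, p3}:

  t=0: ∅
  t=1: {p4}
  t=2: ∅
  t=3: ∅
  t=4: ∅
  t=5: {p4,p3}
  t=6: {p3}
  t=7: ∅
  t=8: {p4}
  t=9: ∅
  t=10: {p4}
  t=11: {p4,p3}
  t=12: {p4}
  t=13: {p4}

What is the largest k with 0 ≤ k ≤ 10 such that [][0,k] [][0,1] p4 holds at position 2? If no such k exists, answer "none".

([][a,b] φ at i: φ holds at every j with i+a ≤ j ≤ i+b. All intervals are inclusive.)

none

[][0,1] p4 must hold from j=2 onward; find where it first fails.
  j=2: fails → no k works.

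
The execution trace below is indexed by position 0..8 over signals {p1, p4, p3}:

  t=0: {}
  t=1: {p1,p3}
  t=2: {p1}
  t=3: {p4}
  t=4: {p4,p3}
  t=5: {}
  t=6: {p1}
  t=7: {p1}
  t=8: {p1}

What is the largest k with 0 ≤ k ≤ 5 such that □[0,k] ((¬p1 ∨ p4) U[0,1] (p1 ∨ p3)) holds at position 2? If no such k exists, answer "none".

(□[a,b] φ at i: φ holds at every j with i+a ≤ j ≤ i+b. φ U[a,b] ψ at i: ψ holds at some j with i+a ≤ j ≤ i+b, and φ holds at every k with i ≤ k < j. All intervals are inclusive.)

5

((¬p1 ∨ p4) U[0,1] (p1 ∨ p3)) must hold from j=2 onward; find where it first fails.
  j=2: holds
  j=3: holds
  j=4: holds
  j=5: holds
  j=6: holds
  j=7: holds
Holds through j=7; largest k = 5.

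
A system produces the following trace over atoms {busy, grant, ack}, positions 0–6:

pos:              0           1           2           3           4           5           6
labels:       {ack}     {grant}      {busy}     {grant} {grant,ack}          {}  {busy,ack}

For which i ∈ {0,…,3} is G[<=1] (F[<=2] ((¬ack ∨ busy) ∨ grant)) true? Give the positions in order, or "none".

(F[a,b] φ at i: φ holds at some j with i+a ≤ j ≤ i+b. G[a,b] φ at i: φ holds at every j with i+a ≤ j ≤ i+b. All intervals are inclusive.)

Evaluate at each i in [0,3]:
  i=0: ✓ (all of [0,1])
  i=1: ✓ (all of [1,2])
  i=2: ✓ (all of [2,3])
  i=3: ✓ (all of [3,4])

0, 1, 2, 3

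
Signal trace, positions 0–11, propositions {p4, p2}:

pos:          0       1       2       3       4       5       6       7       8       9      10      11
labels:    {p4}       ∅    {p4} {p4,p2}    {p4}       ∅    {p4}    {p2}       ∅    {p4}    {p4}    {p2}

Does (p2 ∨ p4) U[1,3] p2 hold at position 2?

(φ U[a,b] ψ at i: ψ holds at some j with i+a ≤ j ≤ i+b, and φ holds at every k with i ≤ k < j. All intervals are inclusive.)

Need some j in [3,5] with p2, and (p2 ∨ p4) at every k in [2,j-1].
  j=3: p2 holds; (p2 ∨ p4) holds at every k in [2,2] → satisfied.

Yes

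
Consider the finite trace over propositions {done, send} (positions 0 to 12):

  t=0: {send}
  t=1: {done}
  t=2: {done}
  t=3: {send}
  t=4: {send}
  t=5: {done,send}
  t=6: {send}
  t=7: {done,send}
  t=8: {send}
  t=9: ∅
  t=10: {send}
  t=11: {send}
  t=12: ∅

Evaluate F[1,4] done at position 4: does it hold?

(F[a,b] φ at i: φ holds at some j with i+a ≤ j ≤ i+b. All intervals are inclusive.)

Holds

Check done at each j in [5,8]:
  j=5: true
  j=6: false
  j=7: true
  j=8: false
Found at j=5 → formula holds.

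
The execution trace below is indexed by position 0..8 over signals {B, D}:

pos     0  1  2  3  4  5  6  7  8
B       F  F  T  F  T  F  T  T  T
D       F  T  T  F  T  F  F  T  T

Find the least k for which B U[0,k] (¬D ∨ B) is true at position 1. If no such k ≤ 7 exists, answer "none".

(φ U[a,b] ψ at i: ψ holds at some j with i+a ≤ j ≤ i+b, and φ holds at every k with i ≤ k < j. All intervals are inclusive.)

Need earliest j ≥ 1 with (¬D ∨ B), and B at every k in [1,j-1].
  j=1: rhs fails.
  j=2: rhs holds but lhs fails at k=1.
  j=3: rhs holds but lhs fails at k=1.
  j=4: rhs holds but lhs fails at k=1.
  j=5: rhs holds but lhs fails at k=1.
  j=6: rhs holds but lhs fails at k=1.
  j=7: rhs holds but lhs fails at k=1.
  j=8: rhs holds but lhs fails at k=1.
No witness within the range → none.

none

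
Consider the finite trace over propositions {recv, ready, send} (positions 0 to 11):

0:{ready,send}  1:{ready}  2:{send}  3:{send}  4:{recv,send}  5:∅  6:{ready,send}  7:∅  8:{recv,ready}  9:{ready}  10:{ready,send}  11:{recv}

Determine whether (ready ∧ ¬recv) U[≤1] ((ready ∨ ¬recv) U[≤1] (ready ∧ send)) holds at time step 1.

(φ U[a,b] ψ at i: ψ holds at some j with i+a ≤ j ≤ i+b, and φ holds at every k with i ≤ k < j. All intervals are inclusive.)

Need some j in [1,2] with ((ready ∨ ¬recv) U[≤1] (ready ∧ send)), and (ready ∧ ¬recv) at every k in [1,j-1].
  j=1: ((ready ∨ ¬recv) U[≤1] (ready ∧ send)) — fails.
  j=2: ((ready ∨ ¬recv) U[≤1] (ready ∧ send)) — fails.
No j in the window works → until fails.

False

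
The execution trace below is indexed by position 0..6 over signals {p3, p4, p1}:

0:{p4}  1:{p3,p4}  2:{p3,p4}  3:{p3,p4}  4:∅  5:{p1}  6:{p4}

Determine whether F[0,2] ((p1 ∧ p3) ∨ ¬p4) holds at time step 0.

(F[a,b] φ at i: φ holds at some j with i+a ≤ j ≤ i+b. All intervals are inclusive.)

False

Check ((p1 ∧ p3) ∨ ¬p4) at each j in [0,2]:
  j=0: false
  j=1: false
  j=2: false
No position in the window satisfies it → formula fails.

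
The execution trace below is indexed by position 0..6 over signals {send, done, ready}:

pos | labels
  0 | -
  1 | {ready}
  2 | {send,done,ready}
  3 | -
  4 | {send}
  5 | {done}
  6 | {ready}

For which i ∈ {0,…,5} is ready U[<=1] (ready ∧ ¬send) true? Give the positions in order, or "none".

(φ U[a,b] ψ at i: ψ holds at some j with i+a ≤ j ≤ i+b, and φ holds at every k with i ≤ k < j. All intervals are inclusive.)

1

Evaluate at each i in [0,5]:
  i=0: ✗ (lhs fails at k=0 before rhs at j=1)
  i=1: ✓ (rhs at j=1)
  i=2: ✗ (no rhs in [2,3])
  i=3: ✗ (no rhs in [3,4])
  i=4: ✗ (no rhs in [4,5])
  i=5: ✗ (lhs fails at k=5 before rhs at j=6)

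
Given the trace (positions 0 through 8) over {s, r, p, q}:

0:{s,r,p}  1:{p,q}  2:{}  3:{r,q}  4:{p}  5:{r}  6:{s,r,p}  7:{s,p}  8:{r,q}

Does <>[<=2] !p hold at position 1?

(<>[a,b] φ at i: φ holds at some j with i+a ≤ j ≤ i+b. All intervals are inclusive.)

Holds

Check !p at each j in [1,3]:
  j=1: false
  j=2: true
  j=3: true
Found at j=2 → formula holds.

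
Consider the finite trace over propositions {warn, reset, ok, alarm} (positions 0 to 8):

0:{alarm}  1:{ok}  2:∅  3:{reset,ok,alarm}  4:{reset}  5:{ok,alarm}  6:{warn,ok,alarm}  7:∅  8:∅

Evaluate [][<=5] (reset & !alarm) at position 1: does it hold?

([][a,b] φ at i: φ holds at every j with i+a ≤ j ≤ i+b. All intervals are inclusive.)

Does not hold

Check (reset & !alarm) at every j in [1,6]:
  j=1: false
  j=2: false
  j=3: false
  j=4: true
  j=5: false
  j=6: false
Fails at j=1 → formula fails.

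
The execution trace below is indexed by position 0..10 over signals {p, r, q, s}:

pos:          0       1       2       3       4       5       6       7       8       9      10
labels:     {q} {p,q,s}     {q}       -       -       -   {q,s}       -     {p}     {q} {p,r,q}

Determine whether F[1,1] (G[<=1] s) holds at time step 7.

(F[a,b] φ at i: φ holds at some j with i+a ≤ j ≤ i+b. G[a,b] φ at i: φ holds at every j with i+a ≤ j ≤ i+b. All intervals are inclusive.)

Does not hold

Check G[<=1] s at each j in [8,8]:
  j=8: fails at 8
No position in the window satisfies it → formula fails.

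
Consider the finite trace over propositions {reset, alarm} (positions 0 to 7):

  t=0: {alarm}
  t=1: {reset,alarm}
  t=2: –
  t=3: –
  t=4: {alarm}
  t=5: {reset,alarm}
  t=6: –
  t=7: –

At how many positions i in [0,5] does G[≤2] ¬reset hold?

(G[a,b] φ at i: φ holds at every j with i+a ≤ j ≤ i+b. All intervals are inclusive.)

1

Evaluate at each i in [0,5]:
  i=0: ✗ (fails at j=1)
  i=1: ✗ (fails at j=1)
  i=2: ✓ (all of [2,4])
  i=3: ✗ (fails at j=5)
  i=4: ✗ (fails at j=5)
  i=5: ✗ (fails at j=5)
Positions where it holds: {2} → 1.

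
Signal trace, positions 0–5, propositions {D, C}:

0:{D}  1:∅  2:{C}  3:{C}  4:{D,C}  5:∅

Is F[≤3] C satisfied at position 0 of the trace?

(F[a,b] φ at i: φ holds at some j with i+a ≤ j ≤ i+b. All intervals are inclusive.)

Check C at each j in [0,3]:
  j=0: false
  j=1: false
  j=2: true
  j=3: true
Found at j=2 → formula holds.

True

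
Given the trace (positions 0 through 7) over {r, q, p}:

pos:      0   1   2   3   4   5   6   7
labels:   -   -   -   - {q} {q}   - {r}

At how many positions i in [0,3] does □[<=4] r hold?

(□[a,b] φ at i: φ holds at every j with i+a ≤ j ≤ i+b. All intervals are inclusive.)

0

Evaluate at each i in [0,3]:
  i=0: ✗ (fails at j=0)
  i=1: ✗ (fails at j=1)
  i=2: ✗ (fails at j=2)
  i=3: ✗ (fails at j=3)
Positions where it holds: {} → 0.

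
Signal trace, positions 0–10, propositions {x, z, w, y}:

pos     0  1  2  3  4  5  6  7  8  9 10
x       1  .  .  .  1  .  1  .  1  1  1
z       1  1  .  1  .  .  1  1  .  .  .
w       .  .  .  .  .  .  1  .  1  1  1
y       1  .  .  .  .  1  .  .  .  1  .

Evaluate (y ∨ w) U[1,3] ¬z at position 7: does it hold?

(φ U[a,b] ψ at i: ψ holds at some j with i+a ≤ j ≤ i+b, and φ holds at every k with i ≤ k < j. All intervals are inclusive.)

False

Need some j in [8,10] with ¬z, and (y ∨ w) at every k in [7,j-1].
  j=8: ¬z holds, but (y ∨ w) fails at k=7 → not this j.
  j=9: ¬z holds, but (y ∨ w) fails at k=7 → not this j.
  j=10: ¬z holds, but (y ∨ w) fails at k=7 → not this j.
No j in the window works → until fails.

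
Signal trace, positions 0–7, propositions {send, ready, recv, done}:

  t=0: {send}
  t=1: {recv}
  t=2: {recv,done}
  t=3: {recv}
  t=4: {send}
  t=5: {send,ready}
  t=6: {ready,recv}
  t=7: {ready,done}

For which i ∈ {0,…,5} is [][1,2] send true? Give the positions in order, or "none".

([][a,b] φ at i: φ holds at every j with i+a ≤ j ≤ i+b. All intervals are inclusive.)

Evaluate at each i in [0,5]:
  i=0: ✗ (fails at j=1)
  i=1: ✗ (fails at j=2)
  i=2: ✗ (fails at j=3)
  i=3: ✓ (all of [4,5])
  i=4: ✗ (fails at j=6)
  i=5: ✗ (fails at j=6)

3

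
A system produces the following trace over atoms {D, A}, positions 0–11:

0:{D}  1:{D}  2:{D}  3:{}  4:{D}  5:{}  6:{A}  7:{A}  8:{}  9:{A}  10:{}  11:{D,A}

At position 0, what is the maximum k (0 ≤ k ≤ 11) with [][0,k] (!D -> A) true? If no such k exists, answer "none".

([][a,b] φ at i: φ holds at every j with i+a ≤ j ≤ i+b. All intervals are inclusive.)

2

(!D -> A) must hold from j=0 onward; find where it first fails.
  j=0: holds
  j=1: holds
  j=2: holds
  j=3: fails
Holds on [0,2], so largest k = 2.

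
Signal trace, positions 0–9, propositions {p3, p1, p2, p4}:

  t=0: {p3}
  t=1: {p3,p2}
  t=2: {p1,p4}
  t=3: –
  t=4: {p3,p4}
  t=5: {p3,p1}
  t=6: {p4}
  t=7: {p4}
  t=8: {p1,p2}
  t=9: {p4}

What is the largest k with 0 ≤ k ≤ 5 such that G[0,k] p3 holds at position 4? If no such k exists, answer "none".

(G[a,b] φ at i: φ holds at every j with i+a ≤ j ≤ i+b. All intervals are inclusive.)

1

p3 must hold from j=4 onward; find where it first fails.
  j=4: holds
  j=5: holds
  j=6: fails
Holds on [4,5], so largest k = 1.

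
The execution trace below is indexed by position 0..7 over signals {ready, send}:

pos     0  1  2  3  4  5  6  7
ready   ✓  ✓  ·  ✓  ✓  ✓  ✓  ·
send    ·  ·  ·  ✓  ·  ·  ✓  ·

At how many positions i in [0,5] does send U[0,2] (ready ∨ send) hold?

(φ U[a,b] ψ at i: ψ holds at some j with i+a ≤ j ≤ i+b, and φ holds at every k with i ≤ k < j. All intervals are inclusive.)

Evaluate at each i in [0,5]:
  i=0: ✓ (rhs at j=0)
  i=1: ✓ (rhs at j=1)
  i=2: ✗ (lhs fails at k=2 before rhs at j=3)
  i=3: ✓ (rhs at j=3)
  i=4: ✓ (rhs at j=4)
  i=5: ✓ (rhs at j=5)
Positions where it holds: {0, 1, 3, 4, 5} → 5.

5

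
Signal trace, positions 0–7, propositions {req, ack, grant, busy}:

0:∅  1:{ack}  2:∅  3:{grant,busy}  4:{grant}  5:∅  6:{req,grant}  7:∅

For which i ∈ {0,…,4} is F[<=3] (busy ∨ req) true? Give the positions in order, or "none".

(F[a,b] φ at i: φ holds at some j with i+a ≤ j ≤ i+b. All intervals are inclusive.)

Evaluate at each i in [0,4]:
  i=0: ✓ (witness j=3)
  i=1: ✓ (witness j=3)
  i=2: ✓ (witness j=3)
  i=3: ✓ (witness j=3)
  i=4: ✓ (witness j=6)

0, 1, 2, 3, 4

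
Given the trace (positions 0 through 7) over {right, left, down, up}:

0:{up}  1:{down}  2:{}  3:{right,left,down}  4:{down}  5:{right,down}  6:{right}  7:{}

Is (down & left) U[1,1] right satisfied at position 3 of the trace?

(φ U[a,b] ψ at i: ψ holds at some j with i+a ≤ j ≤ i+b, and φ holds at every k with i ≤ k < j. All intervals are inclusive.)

Need some j in [4,4] with right, and (down & left) at every k in [3,j-1].
  j=4: right false.
No j in the window works → until fails.

False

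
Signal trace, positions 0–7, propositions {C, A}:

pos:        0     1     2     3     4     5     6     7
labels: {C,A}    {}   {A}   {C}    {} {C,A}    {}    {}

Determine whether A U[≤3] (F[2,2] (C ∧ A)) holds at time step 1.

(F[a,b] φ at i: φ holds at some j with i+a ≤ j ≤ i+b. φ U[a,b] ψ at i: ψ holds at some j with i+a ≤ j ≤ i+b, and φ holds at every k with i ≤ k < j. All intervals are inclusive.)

Need some j in [1,4] with F[2,2] (C ∧ A), and A at every k in [1,j-1].
  j=1: F[2,2] (C ∧ A) — fails (none in [3,3]).
  j=2: F[2,2] (C ∧ A) — fails (none in [4,4]).
  j=3: F[2,2] (C ∧ A) holds, but A fails at k=1 → not this j.
  j=4: F[2,2] (C ∧ A) — fails (none in [6,6]).
No j in the window works → until fails.

No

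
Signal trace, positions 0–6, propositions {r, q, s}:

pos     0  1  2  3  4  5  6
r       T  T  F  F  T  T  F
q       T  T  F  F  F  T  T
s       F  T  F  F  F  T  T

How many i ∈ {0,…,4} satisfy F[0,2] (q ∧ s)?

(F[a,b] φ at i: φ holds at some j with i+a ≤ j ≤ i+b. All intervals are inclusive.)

Evaluate at each i in [0,4]:
  i=0: ✓ (witness j=1)
  i=1: ✓ (witness j=1)
  i=2: ✗ (none in [2,4])
  i=3: ✓ (witness j=5)
  i=4: ✓ (witness j=5)
Positions where it holds: {0, 1, 3, 4} → 4.

4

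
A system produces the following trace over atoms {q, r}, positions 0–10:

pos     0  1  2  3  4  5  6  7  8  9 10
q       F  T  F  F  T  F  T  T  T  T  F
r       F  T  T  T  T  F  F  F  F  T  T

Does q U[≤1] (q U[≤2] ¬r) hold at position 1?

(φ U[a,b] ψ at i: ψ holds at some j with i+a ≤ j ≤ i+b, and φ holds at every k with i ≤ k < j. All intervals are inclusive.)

Need some j in [1,2] with (q U[≤2] ¬r), and q at every k in [1,j-1].
  j=1: (q U[≤2] ¬r) — fails.
  j=2: (q U[≤2] ¬r) — fails.
No j in the window works → until fails.

No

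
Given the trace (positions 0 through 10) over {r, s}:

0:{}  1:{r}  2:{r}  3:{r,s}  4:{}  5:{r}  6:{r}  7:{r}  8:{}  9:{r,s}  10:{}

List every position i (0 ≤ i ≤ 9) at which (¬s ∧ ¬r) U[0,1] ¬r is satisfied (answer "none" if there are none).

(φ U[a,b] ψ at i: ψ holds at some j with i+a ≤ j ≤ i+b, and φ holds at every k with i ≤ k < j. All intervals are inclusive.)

0, 4, 8

Evaluate at each i in [0,9]:
  i=0: ✓ (rhs at j=0)
  i=1: ✗ (no rhs in [1,2])
  i=2: ✗ (no rhs in [2,3])
  i=3: ✗ (lhs fails at k=3 before rhs at j=4)
  i=4: ✓ (rhs at j=4)
  i=5: ✗ (no rhs in [5,6])
  i=6: ✗ (no rhs in [6,7])
  i=7: ✗ (lhs fails at k=7 before rhs at j=8)
  i=8: ✓ (rhs at j=8)
  i=9: ✗ (lhs fails at k=9 before rhs at j=10)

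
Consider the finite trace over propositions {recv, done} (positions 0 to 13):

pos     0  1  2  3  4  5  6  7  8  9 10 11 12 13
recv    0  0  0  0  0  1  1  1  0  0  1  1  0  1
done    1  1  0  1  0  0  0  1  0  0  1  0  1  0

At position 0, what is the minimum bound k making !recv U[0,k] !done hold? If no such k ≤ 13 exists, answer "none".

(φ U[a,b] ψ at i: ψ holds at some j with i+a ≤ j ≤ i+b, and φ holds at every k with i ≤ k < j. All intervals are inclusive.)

Need earliest j ≥ 0 with !done, and !recv at every k in [0,j-1].
  j=0: rhs fails.
  j=1: rhs fails.
  j=2: rhs holds; lhs holds on [0,1]. k = 2.

2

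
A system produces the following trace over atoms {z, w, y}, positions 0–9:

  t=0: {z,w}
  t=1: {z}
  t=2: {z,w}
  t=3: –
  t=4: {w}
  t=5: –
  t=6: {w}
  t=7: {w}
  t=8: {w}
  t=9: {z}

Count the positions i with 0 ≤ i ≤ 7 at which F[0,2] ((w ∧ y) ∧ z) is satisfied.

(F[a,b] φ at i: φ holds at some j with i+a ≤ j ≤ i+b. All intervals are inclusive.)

0

Evaluate at each i in [0,7]:
  i=0: ✗ (none in [0,2])
  i=1: ✗ (none in [1,3])
  i=2: ✗ (none in [2,4])
  i=3: ✗ (none in [3,5])
  i=4: ✗ (none in [4,6])
  i=5: ✗ (none in [5,7])
  i=6: ✗ (none in [6,8])
  i=7: ✗ (none in [7,9])
Positions where it holds: {} → 0.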